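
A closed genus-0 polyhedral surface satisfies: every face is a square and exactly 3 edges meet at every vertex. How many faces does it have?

Each face has 4 edges and each edge borders two faces, so 2E = 4F.
Each vertex has degree 3, so 3V = 2E and hence V = 4F/3.
Euler: V − E + F = 2 ⇒ (4F/3) − (4F/2) + F = 2.
Multiply by 6: (8 − 12 + 6)F = 12, i.e. 2F = 12.
So F = 6, E = 4·6/2 = 12, V = 4·6/3 = 8.

6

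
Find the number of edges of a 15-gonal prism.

45

A prism on an n-gon has two n-gon bases and n rectangular sides: V = 2·15 = 30, E = 3·15 = 45, F = 15 + 2 = 17.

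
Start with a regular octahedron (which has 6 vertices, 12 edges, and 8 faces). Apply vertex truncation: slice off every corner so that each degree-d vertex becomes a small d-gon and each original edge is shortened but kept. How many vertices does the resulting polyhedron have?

Truncation replaces each original edge-end by a new vertex, so V′ = 2E = 24.
Each original edge survives, and each old vertex of degree d contributes d new edges; summing degrees gives Σd = 2E, so E′ = E + 2E = 3E = 36.
Each original face survives and each original vertex becomes one new face: F′ = F + V = 14.

24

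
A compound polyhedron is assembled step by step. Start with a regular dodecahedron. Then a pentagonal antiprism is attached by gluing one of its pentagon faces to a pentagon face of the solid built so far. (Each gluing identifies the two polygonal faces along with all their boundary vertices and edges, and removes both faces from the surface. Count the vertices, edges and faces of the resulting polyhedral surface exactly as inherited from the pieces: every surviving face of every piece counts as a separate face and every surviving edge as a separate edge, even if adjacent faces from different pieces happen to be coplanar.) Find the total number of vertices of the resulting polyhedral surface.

25

A regular dodecahedron: V=20, E=30, F=12.
Attach a pentagonal antiprism (V=10, E=20, F=12) along a 5-gon: merge 5 vertices and 5 edges, delete both glued faces → V=25, E=45, F=22.
Check: V − E + F = 25 − 45 + 22 = 2.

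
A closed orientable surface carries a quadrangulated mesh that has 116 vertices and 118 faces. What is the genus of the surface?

2

Every face is a square, so 2E = 4·118 = 472, giving E = 236.
χ = V − E + F = 116 − 236 + 118 = -2.
For a closed orientable surface χ = 2 − 2g, so g = (2 − (-2))/2 = 2.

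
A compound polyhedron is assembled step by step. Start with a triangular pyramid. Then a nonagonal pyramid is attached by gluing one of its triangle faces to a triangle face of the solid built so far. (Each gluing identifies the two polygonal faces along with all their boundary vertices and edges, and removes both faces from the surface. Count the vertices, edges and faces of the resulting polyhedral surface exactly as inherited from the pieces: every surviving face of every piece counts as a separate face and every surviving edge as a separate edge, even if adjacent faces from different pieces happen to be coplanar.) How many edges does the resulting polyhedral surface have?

A triangular pyramid: V=4, E=6, F=4.
Attach a nonagonal pyramid (V=10, E=18, F=10) along a 3-gon: merge 3 vertices and 3 edges, delete both glued faces → V=11, E=21, F=12.
Check: V − E + F = 11 − 21 + 12 = 2.

21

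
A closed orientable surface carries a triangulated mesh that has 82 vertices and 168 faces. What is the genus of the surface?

Every face is a triangle, so 2E = 3·168 = 504, giving E = 252.
χ = V − E + F = 82 − 252 + 168 = -2.
For a closed orientable surface χ = 2 − 2g, so g = (2 − (-2))/2 = 2.

2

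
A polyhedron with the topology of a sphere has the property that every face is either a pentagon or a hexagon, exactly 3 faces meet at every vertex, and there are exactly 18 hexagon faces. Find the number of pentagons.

Let x be the number of pentagons; then F = 18 + x.
Edge–face incidences: 2E = 6·18 + 5·x = 108 + 5x.
Every vertex has degree 3, so 3V = 2E.
Euler: V − E + F = 2 ⇒ (2E)/3 − E + (18 + x) = 2.
Multiply by 6: 2·(2E) − 3·(2E) + 6·(18 + x) = 12, i.e. 108 + 6x − (108 + 5x) = 12.
Collecting terms: x = 12.
Then 2E = 108 + 5·12 = 168, so E = 84, V = 2E/3 = 56, F = 18 + 12 = 30.

12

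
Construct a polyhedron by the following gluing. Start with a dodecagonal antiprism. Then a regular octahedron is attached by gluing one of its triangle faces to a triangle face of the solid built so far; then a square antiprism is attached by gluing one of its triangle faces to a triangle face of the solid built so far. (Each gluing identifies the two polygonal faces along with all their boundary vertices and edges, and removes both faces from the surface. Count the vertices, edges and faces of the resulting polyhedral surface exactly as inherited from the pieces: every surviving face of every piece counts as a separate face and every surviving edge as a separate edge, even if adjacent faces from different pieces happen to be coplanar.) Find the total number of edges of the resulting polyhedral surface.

A dodecagonal antiprism: V=24, E=48, F=26.
Attach a regular octahedron (V=6, E=12, F=8) along a 3-gon: merge 3 vertices and 3 edges, delete both glued faces → V=27, E=57, F=32.
Attach a square antiprism (V=8, E=16, F=10) along a 3-gon: merge 3 vertices and 3 edges, delete both glued faces → V=32, E=70, F=40.
Check: V − E + F = 32 − 70 + 40 = 2.

70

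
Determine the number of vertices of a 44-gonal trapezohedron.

90

The n-trapezohedron (dual of the n-antiprism) has V = 2·44 + 2 = 90, E = 4·44 = 176, F = 2·44 = 88.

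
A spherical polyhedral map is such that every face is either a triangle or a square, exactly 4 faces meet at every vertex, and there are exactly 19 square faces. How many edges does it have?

Let x be the number of triangles; then F = 19 + x.
Edge–face incidences: 2E = 4·19 + 3·x = 76 + 3x.
Every vertex has degree 4, so 4V = 2E.
Euler: V − E + F = 2 ⇒ (2E)/4 − E + (19 + x) = 2.
Multiply by 8: 2·(2E) − 4·(2E) + 8·(19 + x) = 16, i.e. 152 + 8x − 2·(76 + 3x) = 16.
Collecting terms: 2x = 16, so x = 8.
Then 2E = 76 + 3·8 = 100, so E = 50, V = 2E/4 = 25, F = 19 + 8 = 27.

50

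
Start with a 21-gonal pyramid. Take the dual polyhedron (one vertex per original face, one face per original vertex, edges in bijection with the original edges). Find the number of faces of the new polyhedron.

The base solid has V = 22, E = 42, F = 22.
The dual swaps V and F and preserves E: V′ = F = 22, E′ = E = 42, F′ = V = 22.

22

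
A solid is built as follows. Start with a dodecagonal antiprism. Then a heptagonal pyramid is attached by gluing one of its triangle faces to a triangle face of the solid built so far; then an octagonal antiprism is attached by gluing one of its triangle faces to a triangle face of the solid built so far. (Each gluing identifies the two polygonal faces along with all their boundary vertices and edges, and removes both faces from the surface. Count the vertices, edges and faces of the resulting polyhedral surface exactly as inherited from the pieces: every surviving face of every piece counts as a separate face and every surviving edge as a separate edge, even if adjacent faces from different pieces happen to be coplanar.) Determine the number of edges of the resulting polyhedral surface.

A dodecagonal antiprism: V=24, E=48, F=26.
Attach a heptagonal pyramid (V=8, E=14, F=8) along a 3-gon: merge 3 vertices and 3 edges, delete both glued faces → V=29, E=59, F=32.
Attach an octagonal antiprism (V=16, E=32, F=18) along a 3-gon: merge 3 vertices and 3 edges, delete both glued faces → V=42, E=88, F=48.
Check: V − E + F = 42 − 88 + 48 = 2.

88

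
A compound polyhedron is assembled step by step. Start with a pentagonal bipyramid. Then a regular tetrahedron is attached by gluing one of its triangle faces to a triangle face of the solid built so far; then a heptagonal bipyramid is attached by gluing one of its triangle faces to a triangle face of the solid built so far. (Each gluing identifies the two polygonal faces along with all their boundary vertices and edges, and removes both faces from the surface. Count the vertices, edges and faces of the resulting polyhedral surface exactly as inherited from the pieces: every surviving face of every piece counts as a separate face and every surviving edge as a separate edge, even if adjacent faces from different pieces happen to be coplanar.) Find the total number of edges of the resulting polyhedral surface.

36

A pentagonal bipyramid: V=7, E=15, F=10.
Attach a regular tetrahedron (V=4, E=6, F=4) along a 3-gon: merge 3 vertices and 3 edges, delete both glued faces → V=8, E=18, F=12.
Attach a heptagonal bipyramid (V=9, E=21, F=14) along a 3-gon: merge 3 vertices and 3 edges, delete both glued faces → V=14, E=36, F=24.
Check: V − E + F = 14 − 36 + 24 = 2.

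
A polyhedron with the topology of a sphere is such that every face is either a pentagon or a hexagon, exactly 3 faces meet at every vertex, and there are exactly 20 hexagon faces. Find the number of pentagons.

Let x be the number of pentagons; then F = 20 + x.
Edge–face incidences: 2E = 6·20 + 5·x = 120 + 5x.
Every vertex has degree 3, so 3V = 2E.
Euler: V − E + F = 2 ⇒ (2E)/3 − E + (20 + x) = 2.
Multiply by 6: 2·(2E) − 3·(2E) + 6·(20 + x) = 12, i.e. 120 + 6x − (120 + 5x) = 12.
Collecting terms: x = 12.
Then 2E = 120 + 5·12 = 180, so E = 90, V = 2E/3 = 60, F = 20 + 12 = 32.

12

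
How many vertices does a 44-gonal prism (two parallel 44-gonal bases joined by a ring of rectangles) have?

88

A prism on an n-gon has two n-gon bases and n rectangular sides: V = 2·44 = 88, E = 3·44 = 132, F = 44 + 2 = 46.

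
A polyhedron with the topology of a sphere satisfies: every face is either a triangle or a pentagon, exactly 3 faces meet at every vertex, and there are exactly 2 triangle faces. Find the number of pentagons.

6

Let x be the number of pentagons; then F = 2 + x.
Edge–face incidences: 2E = 3·2 + 5·x = 6 + 5x.
Every vertex has degree 3, so 3V = 2E.
Euler: V − E + F = 2 ⇒ (2E)/3 − E + (2 + x) = 2.
Multiply by 6: 2·(2E) − 3·(2E) + 6·(2 + x) = 12, i.e. 12 + 6x − (6 + 5x) = 12.
Collecting terms: x + 6 = 12, so x = 6.
Then 2E = 6 + 5·6 = 36, so E = 18, V = 2E/3 = 12, F = 2 + 6 = 8.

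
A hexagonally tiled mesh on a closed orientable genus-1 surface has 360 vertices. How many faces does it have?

χ = 2 − 2·1 = 0, and every face is a hexagon so 6F = 2E.
V − E + F = 0 with E = 6F/2 gives 360 − (6/2 − 1)·F = 0, so F = 180 and E = 540.

180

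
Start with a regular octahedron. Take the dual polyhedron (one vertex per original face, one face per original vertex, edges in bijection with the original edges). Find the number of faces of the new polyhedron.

6

The base solid has V = 6, E = 12, F = 8.
The dual swaps V and F and preserves E: V′ = F = 8, E′ = E = 12, F′ = V = 6.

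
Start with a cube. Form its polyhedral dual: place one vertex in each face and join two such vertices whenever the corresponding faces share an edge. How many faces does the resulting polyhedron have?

The base solid has V = 8, E = 12, F = 6.
The dual swaps V and F and preserves E: V′ = F = 6, E′ = E = 12, F′ = V = 8.

8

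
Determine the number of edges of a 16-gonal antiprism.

64

An antiprism on an n-gon has two n-gon caps and 2n triangles: V = 2·16 = 32, E = 4·16 = 64, F = 2·16 + 2 = 34.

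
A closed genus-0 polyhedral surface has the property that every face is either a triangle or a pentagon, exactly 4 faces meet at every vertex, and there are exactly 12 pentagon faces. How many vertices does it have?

30

Let x be the number of triangles; then F = 12 + x.
Edge–face incidences: 2E = 5·12 + 3·x = 60 + 3x.
Every vertex has degree 4, so 4V = 2E.
Euler: V − E + F = 2 ⇒ (2E)/4 − E + (12 + x) = 2.
Multiply by 8: 2·(2E) − 4·(2E) + 8·(12 + x) = 16, i.e. 96 + 8x − 2·(60 + 3x) = 16.
Collecting terms: 2x − 24 = 16, so 2x = 40, so x = 20.
Then 2E = 60 + 3·20 = 120, so E = 60, V = 2E/4 = 30, F = 12 + 20 = 32.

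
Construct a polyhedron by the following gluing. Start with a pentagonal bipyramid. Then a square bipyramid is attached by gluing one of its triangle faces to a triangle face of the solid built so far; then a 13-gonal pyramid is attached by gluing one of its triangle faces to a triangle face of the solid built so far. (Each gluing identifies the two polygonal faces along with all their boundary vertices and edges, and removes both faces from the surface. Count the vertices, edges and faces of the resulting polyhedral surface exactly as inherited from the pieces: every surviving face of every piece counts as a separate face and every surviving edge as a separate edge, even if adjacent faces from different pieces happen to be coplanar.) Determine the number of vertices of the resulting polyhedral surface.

A pentagonal bipyramid: V=7, E=15, F=10.
Attach a square bipyramid (V=6, E=12, F=8) along a 3-gon: merge 3 vertices and 3 edges, delete both glued faces → V=10, E=24, F=16.
Attach a 13-gonal pyramid (V=14, E=26, F=14) along a 3-gon: merge 3 vertices and 3 edges, delete both glued faces → V=21, E=47, F=28.
Check: V − E + F = 21 − 47 + 28 = 2.

21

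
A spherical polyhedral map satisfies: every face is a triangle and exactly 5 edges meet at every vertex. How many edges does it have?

Each face has 3 edges and each edge borders two faces, so 2E = 3F.
Each vertex has degree 5, so 5V = 2E and hence V = 3F/5.
Euler: V − E + F = 2 ⇒ (3F/5) − (3F/2) + F = 2.
Multiply by 10: (6 − 15 + 10)F = 20, i.e. 1F = 20.
So F = 20, E = 3·20/2 = 30, V = 3·20/5 = 12.

30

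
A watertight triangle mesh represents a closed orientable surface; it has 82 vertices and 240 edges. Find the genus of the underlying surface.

Every face is a triangle and each edge borders two faces, so 3F = 2·240, giving F = 160.
χ = V − E + F = 82 − 240 + 160 = 2.
For a closed orientable surface χ = 2 − 2g, so g = (2 − (2))/2 = 0.

0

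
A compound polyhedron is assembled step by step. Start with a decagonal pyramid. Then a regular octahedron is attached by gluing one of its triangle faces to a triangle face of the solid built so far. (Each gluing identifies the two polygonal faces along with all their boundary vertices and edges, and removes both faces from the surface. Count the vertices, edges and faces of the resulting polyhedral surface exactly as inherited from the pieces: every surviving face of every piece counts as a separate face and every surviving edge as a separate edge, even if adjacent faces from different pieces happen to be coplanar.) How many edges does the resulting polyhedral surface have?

A decagonal pyramid: V=11, E=20, F=11.
Attach a regular octahedron (V=6, E=12, F=8) along a 3-gon: merge 3 vertices and 3 edges, delete both glued faces → V=14, E=29, F=17.
Check: V − E + F = 14 − 29 + 17 = 2.

29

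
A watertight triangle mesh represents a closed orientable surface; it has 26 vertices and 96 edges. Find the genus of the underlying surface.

4

Every face is a triangle and each edge borders two faces, so 3F = 2·96, giving F = 64.
χ = V − E + F = 26 − 96 + 64 = -6.
For a closed orientable surface χ = 2 − 2g, so g = (2 − (-6))/2 = 4.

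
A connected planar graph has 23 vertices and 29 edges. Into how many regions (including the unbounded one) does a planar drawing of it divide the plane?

Euler's formula for a connected plane graph: V − E + F = 2, so F = 2 − 23 + 29 = 8.

8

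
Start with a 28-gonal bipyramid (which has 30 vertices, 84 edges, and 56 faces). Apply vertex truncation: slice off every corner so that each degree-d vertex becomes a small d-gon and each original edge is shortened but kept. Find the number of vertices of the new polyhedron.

Truncation replaces each original edge-end by a new vertex, so V′ = 2E = 168.
Each original edge survives, and each old vertex of degree d contributes d new edges; summing degrees gives Σd = 2E, so E′ = E + 2E = 3E = 252.
Each original face survives and each original vertex becomes one new face: F′ = F + V = 86.

168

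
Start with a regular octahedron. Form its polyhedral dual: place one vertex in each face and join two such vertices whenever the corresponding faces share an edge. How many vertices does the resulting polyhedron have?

The base solid has V = 6, E = 12, F = 8.
The dual swaps V and F and preserves E: V′ = F = 8, E′ = E = 12, F′ = V = 6.

8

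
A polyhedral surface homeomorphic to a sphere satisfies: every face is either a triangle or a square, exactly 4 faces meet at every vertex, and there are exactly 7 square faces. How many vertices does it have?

13

Let x be the number of triangles; then F = 7 + x.
Edge–face incidences: 2E = 4·7 + 3·x = 28 + 3x.
Every vertex has degree 4, so 4V = 2E.
Euler: V − E + F = 2 ⇒ (2E)/4 − E + (7 + x) = 2.
Multiply by 8: 2·(2E) − 4·(2E) + 8·(7 + x) = 16, i.e. 56 + 8x − 2·(28 + 3x) = 16.
Collecting terms: 2x = 16, so x = 8.
Then 2E = 28 + 3·8 = 52, so E = 26, V = 2E/4 = 13, F = 7 + 8 = 15.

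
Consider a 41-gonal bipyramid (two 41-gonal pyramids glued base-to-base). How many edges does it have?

123

A bipyramid over an n-gon has 2n triangular faces and n + 2 vertices: V = 41 + 2 = 43, E = 3·41 = 123, F = 2·41 = 82.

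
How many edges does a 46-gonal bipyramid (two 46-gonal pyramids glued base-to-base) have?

138

A bipyramid over an n-gon has 2n triangular faces and n + 2 vertices: V = 46 + 2 = 48, E = 3·46 = 138, F = 2·46 = 92.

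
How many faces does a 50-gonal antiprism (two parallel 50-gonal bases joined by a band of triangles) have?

102

An antiprism on an n-gon has two n-gon caps and 2n triangles: V = 2·50 = 100, E = 4·50 = 200, F = 2·50 + 2 = 102.
Check: V − E + F = 100 − 200 + 102 = 2.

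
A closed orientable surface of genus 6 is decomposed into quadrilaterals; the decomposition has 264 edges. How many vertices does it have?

122

χ = 2 − 2·6 = -10, and every face is a square so 4F = 2E.
F = 2E/4 = 132. Then V = -10 + E − F = -10 + 264 − 132 = 122.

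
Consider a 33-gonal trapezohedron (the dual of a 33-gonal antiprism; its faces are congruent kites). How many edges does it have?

The n-trapezohedron (dual of the n-antiprism) has V = 2·33 + 2 = 68, E = 4·33 = 132, F = 2·33 = 66.

132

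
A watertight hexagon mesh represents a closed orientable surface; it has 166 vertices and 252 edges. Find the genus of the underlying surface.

2

Every face is a hexagon and each edge borders two faces, so 6F = 2·252, giving F = 84.
χ = V − E + F = 166 − 252 + 84 = -2.
For a closed orientable surface χ = 2 − 2g, so g = (2 − (-2))/2 = 2.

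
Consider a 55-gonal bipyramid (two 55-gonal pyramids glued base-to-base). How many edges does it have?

A bipyramid over an n-gon has 2n triangular faces and n + 2 vertices: V = 55 + 2 = 57, E = 3·55 = 165, F = 2·55 = 110.

165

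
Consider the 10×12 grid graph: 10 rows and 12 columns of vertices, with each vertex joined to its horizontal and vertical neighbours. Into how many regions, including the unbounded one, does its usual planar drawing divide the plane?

100

The grid has V = 10·12 = 120 vertices and E = 10·11 + 12·9 = 218 edges.
F = 2 − V + E = 2 − 120 + 218 = 100.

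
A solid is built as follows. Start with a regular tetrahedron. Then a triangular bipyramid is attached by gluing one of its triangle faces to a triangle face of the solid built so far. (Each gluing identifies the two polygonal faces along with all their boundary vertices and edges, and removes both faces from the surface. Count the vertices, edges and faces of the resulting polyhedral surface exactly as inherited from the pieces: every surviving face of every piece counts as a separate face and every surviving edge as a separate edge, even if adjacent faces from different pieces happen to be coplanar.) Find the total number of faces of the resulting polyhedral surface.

8

A regular tetrahedron: V=4, E=6, F=4.
Attach a triangular bipyramid (V=5, E=9, F=6) along a 3-gon: merge 3 vertices and 3 edges, delete both glued faces → V=6, E=12, F=8.
Check: V − E + F = 6 − 12 + 8 = 2.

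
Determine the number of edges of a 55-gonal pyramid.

A pyramid on an n-gon base has one n-gon and n triangles: V = 55 + 1 = 56, E = 2·55 = 110, F = 55 + 1 = 56.

110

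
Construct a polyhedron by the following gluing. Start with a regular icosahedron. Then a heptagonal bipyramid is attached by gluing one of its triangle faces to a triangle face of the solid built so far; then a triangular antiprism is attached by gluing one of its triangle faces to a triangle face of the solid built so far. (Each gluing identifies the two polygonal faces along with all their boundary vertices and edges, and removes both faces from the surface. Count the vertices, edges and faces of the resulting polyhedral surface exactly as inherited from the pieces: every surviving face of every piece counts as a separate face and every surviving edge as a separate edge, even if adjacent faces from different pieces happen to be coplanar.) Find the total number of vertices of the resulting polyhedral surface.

21

A regular icosahedron: V=12, E=30, F=20.
Attach a heptagonal bipyramid (V=9, E=21, F=14) along a 3-gon: merge 3 vertices and 3 edges, delete both glued faces → V=18, E=48, F=32.
Attach a triangular antiprism (V=6, E=12, F=8) along a 3-gon: merge 3 vertices and 3 edges, delete both glued faces → V=21, E=57, F=38.
Check: V − E + F = 21 − 57 + 38 = 2.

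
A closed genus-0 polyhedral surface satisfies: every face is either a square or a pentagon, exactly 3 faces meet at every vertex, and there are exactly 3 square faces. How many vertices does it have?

14

Let x be the number of pentagons; then F = 3 + x.
Edge–face incidences: 2E = 4·3 + 5·x = 12 + 5x.
Every vertex has degree 3, so 3V = 2E.
Euler: V − E + F = 2 ⇒ (2E)/3 − E + (3 + x) = 2.
Multiply by 6: 2·(2E) − 3·(2E) + 6·(3 + x) = 12, i.e. 18 + 6x − (12 + 5x) = 12.
Collecting terms: x + 6 = 12, so x = 6.
Then 2E = 12 + 5·6 = 42, so E = 21, V = 2E/3 = 14, F = 3 + 6 = 9.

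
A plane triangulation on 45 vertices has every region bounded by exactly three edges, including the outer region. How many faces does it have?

In a plane triangulation 3F = 2E and V − E + F = 2, so F = 2V − 4 = 2·45 − 4 = 86.

86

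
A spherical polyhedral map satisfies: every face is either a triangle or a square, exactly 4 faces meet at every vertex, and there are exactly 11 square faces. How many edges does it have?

34

Let x be the number of triangles; then F = 11 + x.
Edge–face incidences: 2E = 4·11 + 3·x = 44 + 3x.
Every vertex has degree 4, so 4V = 2E.
Euler: V − E + F = 2 ⇒ (2E)/4 − E + (11 + x) = 2.
Multiply by 8: 2·(2E) − 4·(2E) + 8·(11 + x) = 16, i.e. 88 + 8x − 2·(44 + 3x) = 16.
Collecting terms: 2x = 16, so x = 8.
Then 2E = 44 + 3·8 = 68, so E = 34, V = 2E/4 = 17, F = 11 + 8 = 19.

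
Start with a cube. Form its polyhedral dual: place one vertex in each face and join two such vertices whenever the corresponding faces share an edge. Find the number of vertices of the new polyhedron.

The base solid has V = 8, E = 12, F = 6.
The dual swaps V and F and preserves E: V′ = F = 6, E′ = E = 12, F′ = V = 8.

6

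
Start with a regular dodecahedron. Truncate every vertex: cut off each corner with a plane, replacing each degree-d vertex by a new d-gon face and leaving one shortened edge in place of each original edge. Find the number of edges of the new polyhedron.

The base solid has V = 20, E = 30, F = 12.
Truncation replaces each original edge-end by a new vertex, so V′ = 2E = 60.
Each original edge survives, and each old vertex of degree d contributes d new edges; summing degrees gives Σd = 2E, so E′ = E + 2E = 3E = 90.
Each original face survives and each original vertex becomes one new face: F′ = F + V = 32.

90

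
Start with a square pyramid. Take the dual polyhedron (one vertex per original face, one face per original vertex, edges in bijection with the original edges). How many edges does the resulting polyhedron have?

The base solid has V = 5, E = 8, F = 5.
The dual swaps V and F and preserves E: V′ = F = 5, E′ = E = 8, F′ = V = 5.

8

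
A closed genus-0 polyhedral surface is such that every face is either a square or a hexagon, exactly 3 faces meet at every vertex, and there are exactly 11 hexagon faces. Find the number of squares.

Let x be the number of squares; then F = 11 + x.
Edge–face incidences: 2E = 6·11 + 4·x = 66 + 4x.
Every vertex has degree 3, so 3V = 2E.
Euler: V − E + F = 2 ⇒ (2E)/3 − E + (11 + x) = 2.
Multiply by 6: 2·(2E) − 3·(2E) + 6·(11 + x) = 12, i.e. 66 + 6x − (66 + 4x) = 12.
Collecting terms: 2x = 12, so x = 6.
Then 2E = 66 + 4·6 = 90, so E = 45, V = 2E/3 = 30, F = 11 + 6 = 17.

6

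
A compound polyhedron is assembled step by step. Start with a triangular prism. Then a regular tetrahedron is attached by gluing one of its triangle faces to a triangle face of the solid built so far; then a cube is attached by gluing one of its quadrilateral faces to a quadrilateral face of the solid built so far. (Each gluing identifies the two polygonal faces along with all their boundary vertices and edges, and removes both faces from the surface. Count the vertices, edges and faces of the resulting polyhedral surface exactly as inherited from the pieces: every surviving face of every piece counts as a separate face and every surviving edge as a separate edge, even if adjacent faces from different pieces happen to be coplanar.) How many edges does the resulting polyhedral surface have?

A triangular prism: V=6, E=9, F=5.
Attach a regular tetrahedron (V=4, E=6, F=4) along a 3-gon: merge 3 vertices and 3 edges, delete both glued faces → V=7, E=12, F=7.
Attach a cube (V=8, E=12, F=6) along a 4-gon: merge 4 vertices and 4 edges, delete both glued faces → V=11, E=20, F=11.
Check: V − E + F = 11 − 20 + 11 = 2.

20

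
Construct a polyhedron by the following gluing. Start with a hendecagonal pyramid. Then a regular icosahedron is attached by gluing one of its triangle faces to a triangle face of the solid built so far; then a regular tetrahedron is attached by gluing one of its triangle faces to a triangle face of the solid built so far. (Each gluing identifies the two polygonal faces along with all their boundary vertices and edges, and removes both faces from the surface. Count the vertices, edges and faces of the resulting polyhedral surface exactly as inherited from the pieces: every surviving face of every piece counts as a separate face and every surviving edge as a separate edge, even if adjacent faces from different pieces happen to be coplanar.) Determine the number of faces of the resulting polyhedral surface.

A hendecagonal pyramid: V=12, E=22, F=12.
Attach a regular icosahedron (V=12, E=30, F=20) along a 3-gon: merge 3 vertices and 3 edges, delete both glued faces → V=21, E=49, F=30.
Attach a regular tetrahedron (V=4, E=6, F=4) along a 3-gon: merge 3 vertices and 3 edges, delete both glued faces → V=22, E=52, F=32.
Check: V − E + F = 22 − 52 + 32 = 2.

32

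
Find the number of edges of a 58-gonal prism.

174

A prism on an n-gon has two n-gon bases and n rectangular sides: V = 2·58 = 116, E = 3·58 = 174, F = 58 + 2 = 60.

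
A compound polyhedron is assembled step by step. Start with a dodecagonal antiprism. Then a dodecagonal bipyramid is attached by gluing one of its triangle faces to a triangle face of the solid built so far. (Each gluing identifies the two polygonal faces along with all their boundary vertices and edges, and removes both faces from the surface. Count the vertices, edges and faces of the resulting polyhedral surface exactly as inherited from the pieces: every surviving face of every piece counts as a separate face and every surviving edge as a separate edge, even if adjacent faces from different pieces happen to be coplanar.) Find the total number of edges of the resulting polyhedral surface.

81

A dodecagonal antiprism: V=24, E=48, F=26.
Attach a dodecagonal bipyramid (V=14, E=36, F=24) along a 3-gon: merge 3 vertices and 3 edges, delete both glued faces → V=35, E=81, F=48.
Check: V − E + F = 35 − 81 + 48 = 2.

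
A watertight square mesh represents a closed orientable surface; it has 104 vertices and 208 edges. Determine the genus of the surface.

1

Every face is a square and each edge borders two faces, so 4F = 2·208, giving F = 104.
χ = V − E + F = 104 − 208 + 104 = 0.
For a closed orientable surface χ = 2 − 2g, so g = (2 − (0))/2 = 1.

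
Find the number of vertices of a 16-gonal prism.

A prism on an n-gon has two n-gon bases and n rectangular sides: V = 2·16 = 32, E = 3·16 = 48, F = 16 + 2 = 18.

32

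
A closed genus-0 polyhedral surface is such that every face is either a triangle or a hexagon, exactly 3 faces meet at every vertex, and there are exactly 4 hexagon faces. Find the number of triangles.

Let x be the number of triangles; then F = 4 + x.
Edge–face incidences: 2E = 6·4 + 3·x = 24 + 3x.
Every vertex has degree 3, so 3V = 2E.
Euler: V − E + F = 2 ⇒ (2E)/3 − E + (4 + x) = 2.
Multiply by 6: 2·(2E) − 3·(2E) + 6·(4 + x) = 12, i.e. 24 + 6x − (24 + 3x) = 12.
Collecting terms: 3x = 12, so x = 4.
Then 2E = 24 + 3·4 = 36, so E = 18, V = 2E/3 = 12, F = 4 + 4 = 8.

4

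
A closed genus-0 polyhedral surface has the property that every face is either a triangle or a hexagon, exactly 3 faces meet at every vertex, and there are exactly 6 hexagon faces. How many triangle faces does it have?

Let x be the number of triangles; then F = 6 + x.
Edge–face incidences: 2E = 6·6 + 3·x = 36 + 3x.
Every vertex has degree 3, so 3V = 2E.
Euler: V − E + F = 2 ⇒ (2E)/3 − E + (6 + x) = 2.
Multiply by 6: 2·(2E) − 3·(2E) + 6·(6 + x) = 12, i.e. 36 + 6x − (36 + 3x) = 12.
Collecting terms: 3x = 12, so x = 4.
Then 2E = 36 + 3·4 = 48, so E = 24, V = 2E/3 = 16, F = 6 + 4 = 10.

4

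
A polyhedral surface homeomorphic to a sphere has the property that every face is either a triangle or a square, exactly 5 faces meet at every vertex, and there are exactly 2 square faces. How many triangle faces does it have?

Let x be the number of triangles; then F = 2 + x.
Edge–face incidences: 2E = 4·2 + 3·x = 8 + 3x.
Every vertex has degree 5, so 5V = 2E.
Euler: V − E + F = 2 ⇒ (2E)/5 − E + (2 + x) = 2.
Multiply by 10: 2·(2E) − 5·(2E) + 10·(2 + x) = 20, i.e. 20 + 10x − 3·(8 + 3x) = 20.
Collecting terms: x − 4 = 20, so x = 24.
Then 2E = 8 + 3·24 = 80, so E = 40, V = 2E/5 = 16, F = 2 + 24 = 26.

24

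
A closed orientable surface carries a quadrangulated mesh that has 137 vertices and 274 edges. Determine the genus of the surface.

Every face is a square and each edge borders two faces, so 4F = 2·274, giving F = 137.
χ = V − E + F = 137 − 274 + 137 = 0.
For a closed orientable surface χ = 2 − 2g, so g = (2 − (0))/2 = 1.

1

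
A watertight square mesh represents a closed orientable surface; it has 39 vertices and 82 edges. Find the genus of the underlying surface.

Every face is a square and each edge borders two faces, so 4F = 2·82, giving F = 41.
χ = V − E + F = 39 − 82 + 41 = -2.
For a closed orientable surface χ = 2 − 2g, so g = (2 − (-2))/2 = 2.

2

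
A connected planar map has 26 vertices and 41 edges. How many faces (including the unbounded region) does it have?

17

Euler's formula for a connected plane graph: V − E + F = 2, so F = 2 − 26 + 41 = 17.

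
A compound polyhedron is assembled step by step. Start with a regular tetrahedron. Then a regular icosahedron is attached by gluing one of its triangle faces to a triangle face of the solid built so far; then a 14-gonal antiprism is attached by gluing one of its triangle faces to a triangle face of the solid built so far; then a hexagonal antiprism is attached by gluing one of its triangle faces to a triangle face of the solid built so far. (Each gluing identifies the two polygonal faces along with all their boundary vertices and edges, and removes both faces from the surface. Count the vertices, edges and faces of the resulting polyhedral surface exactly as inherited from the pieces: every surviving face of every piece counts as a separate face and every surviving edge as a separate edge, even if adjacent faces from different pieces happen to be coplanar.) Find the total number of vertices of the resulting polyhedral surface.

A regular tetrahedron: V=4, E=6, F=4.
Attach a regular icosahedron (V=12, E=30, F=20) along a 3-gon: merge 3 vertices and 3 edges, delete both glued faces → V=13, E=33, F=22.
Attach a 14-gonal antiprism (V=28, E=56, F=30) along a 3-gon: merge 3 vertices and 3 edges, delete both glued faces → V=38, E=86, F=50.
Attach a hexagonal antiprism (V=12, E=24, F=14) along a 3-gon: merge 3 vertices and 3 edges, delete both glued faces → V=47, E=107, F=62.
Check: V − E + F = 47 − 107 + 62 = 2.

47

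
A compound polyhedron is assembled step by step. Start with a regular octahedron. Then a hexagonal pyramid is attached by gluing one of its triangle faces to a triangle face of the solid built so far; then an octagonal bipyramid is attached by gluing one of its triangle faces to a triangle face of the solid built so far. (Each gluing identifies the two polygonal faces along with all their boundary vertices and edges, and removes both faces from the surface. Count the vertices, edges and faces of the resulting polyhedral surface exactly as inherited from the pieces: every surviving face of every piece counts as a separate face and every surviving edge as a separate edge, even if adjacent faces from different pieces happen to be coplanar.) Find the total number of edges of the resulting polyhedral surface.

A regular octahedron: V=6, E=12, F=8.
Attach a hexagonal pyramid (V=7, E=12, F=7) along a 3-gon: merge 3 vertices and 3 edges, delete both glued faces → V=10, E=21, F=13.
Attach an octagonal bipyramid (V=10, E=24, F=16) along a 3-gon: merge 3 vertices and 3 edges, delete both glued faces → V=17, E=42, F=27.
Check: V − E + F = 17 − 42 + 27 = 2.

42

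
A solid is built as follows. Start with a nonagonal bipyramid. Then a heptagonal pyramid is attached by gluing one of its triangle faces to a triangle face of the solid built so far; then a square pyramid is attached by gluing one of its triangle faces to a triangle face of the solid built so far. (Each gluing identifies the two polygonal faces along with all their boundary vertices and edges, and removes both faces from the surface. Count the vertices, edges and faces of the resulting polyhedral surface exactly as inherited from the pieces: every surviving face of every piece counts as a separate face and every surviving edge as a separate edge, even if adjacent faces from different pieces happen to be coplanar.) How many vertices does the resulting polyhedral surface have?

A nonagonal bipyramid: V=11, E=27, F=18.
Attach a heptagonal pyramid (V=8, E=14, F=8) along a 3-gon: merge 3 vertices and 3 edges, delete both glued faces → V=16, E=38, F=24.
Attach a square pyramid (V=5, E=8, F=5) along a 3-gon: merge 3 vertices and 3 edges, delete both glued faces → V=18, E=43, F=27.
Check: V − E + F = 18 − 43 + 27 = 2.

18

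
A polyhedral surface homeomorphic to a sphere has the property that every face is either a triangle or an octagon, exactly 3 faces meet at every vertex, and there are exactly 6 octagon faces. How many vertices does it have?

Let x be the number of triangles; then F = 6 + x.
Edge–face incidences: 2E = 8·6 + 3·x = 48 + 3x.
Every vertex has degree 3, so 3V = 2E.
Euler: V − E + F = 2 ⇒ (2E)/3 − E + (6 + x) = 2.
Multiply by 6: 2·(2E) − 3·(2E) + 6·(6 + x) = 12, i.e. 36 + 6x − (48 + 3x) = 12.
Collecting terms: 3x − 12 = 12, so 3x = 24, so x = 8.
Then 2E = 48 + 3·8 = 72, so E = 36, V = 2E/3 = 24, F = 6 + 8 = 14.

24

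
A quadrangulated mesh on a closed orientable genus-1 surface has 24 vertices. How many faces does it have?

χ = 2 − 2·1 = 0, and every face is a square so 4F = 2E.
V − E + F = 0 with E = 4F/2 gives 24 − (4/2 − 1)·F = 0, so F = 24 and E = 48.

24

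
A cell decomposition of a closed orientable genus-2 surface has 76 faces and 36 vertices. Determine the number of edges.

114

For a closed orientable surface of genus 2, χ = 2 − 2·2 = -2.
E = V + F − (-2) = 36 + 76 − (-2) = 114.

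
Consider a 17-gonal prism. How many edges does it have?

51

A prism on an n-gon has two n-gon bases and n rectangular sides: V = 2·17 = 34, E = 3·17 = 51, F = 17 + 2 = 19.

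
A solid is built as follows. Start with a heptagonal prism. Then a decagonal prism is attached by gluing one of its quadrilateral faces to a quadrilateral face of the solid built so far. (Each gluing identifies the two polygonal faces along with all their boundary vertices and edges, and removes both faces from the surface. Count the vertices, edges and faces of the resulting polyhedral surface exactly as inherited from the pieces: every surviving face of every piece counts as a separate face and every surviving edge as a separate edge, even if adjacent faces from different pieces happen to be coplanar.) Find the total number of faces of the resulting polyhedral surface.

A heptagonal prism: V=14, E=21, F=9.
Attach a decagonal prism (V=20, E=30, F=12) along a 4-gon: merge 4 vertices and 4 edges, delete both glued faces → V=30, E=47, F=19.
Check: V − E + F = 30 − 47 + 19 = 2.

19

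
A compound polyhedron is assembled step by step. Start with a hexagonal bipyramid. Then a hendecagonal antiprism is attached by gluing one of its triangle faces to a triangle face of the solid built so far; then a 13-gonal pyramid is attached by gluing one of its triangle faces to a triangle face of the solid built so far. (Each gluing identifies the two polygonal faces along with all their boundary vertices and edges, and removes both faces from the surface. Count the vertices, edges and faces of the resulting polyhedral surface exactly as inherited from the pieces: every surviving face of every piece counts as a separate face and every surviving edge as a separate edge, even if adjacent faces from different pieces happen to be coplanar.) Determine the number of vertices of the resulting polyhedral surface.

A hexagonal bipyramid: V=8, E=18, F=12.
Attach a hendecagonal antiprism (V=22, E=44, F=24) along a 3-gon: merge 3 vertices and 3 edges, delete both glued faces → V=27, E=59, F=34.
Attach a 13-gonal pyramid (V=14, E=26, F=14) along a 3-gon: merge 3 vertices and 3 edges, delete both glued faces → V=38, E=82, F=46.
Check: V − E + F = 38 − 82 + 46 = 2.

38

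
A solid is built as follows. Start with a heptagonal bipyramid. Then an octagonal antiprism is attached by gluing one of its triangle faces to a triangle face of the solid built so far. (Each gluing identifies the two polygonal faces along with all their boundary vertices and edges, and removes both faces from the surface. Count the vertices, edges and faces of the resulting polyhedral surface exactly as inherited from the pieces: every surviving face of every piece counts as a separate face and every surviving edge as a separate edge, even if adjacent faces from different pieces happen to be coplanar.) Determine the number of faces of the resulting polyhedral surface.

A heptagonal bipyramid: V=9, E=21, F=14.
Attach an octagonal antiprism (V=16, E=32, F=18) along a 3-gon: merge 3 vertices and 3 edges, delete both glued faces → V=22, E=50, F=30.
Check: V − E + F = 22 − 50 + 30 = 2.

30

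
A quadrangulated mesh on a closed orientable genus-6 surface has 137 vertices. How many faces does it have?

χ = 2 − 2·6 = -10, and every face is a square so 4F = 2E.
V − E + F = -10 with E = 4F/2 gives 137 − (4/2 − 1)·F = -10, so F = 147 and E = 294.

147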